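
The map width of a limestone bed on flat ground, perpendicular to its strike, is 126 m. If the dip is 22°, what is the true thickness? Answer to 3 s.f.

True thickness t = w · sin(dip) = 126 × sin 22°
t = 126 × 0.3746 = 47.200 m

47.2 m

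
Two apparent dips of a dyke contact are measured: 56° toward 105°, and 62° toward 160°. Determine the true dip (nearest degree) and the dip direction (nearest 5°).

true dip 63°, dip direction 145°

Each apparent-dip line lies in the plane. As unit vectors (x east, y north, z up), v₁ plunges 56°→105° and v₂ plunges 62°→160°.
n = v₁ × v₂ = (0.238, -0.344, 0.215) (taken with n_z > 0).
tan δ = √(n_x²+n_y²)/n_z = 0.418/0.215, so δ = 62.8°.
Dip direction = atan2(0.238, -0.344) = 145° (azimuth of n's horizontal projection).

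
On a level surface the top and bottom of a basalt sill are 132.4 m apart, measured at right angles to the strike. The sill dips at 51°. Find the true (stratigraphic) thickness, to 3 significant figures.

True thickness t = w · sin(dip) = 132.4 × sin 51°
t = 132.4 × 0.7771 = 102.894 m

103 m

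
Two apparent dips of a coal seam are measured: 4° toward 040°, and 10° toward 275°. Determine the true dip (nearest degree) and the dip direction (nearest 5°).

true dip 15°, dip direction 325°

The two traces are lines in the plane: v₁ = (sin 40°·cos 4°, cos 40°·cos 4°, −sin 4°), v₂ = (sin 275°·cos 10°, cos 275°·cos 10°, −sin 10°).
n = v₁ × v₂ = (-0.127, 0.180, 0.805) (taken with n_z > 0).
tan δ = √(n_x²+n_y²)/n_z = 0.220/0.805, so δ = 15.3°.
Dip direction = azimuth of (n_x, n_y) = atan2(-0.127, 0.180) = 325°.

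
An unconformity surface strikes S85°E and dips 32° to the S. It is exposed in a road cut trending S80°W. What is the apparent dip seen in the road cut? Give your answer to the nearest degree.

Angle between strike (S85°E) and section (S80°W): β = 15°.
tan(apparent dip) = tan 32° · sin 15° = 0.1617
α = arctan(0.1617) = 9.19°

9°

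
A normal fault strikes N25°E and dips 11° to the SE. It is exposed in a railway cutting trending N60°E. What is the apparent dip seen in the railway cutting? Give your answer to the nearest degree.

6°

Angle between strike (N25°E) and section (N60°E): β = 35°.
tan(apparent dip) = tan 11° · sin 35° = 0.1115
α = arctan(0.1115) = 6.36°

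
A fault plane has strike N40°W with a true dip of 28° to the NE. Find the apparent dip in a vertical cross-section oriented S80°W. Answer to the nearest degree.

The strike is N40°W and the section trends S80°W; the acute angle between them is β = 60°.
tan(apparent dip) = tan 28° · sin 60° = 0.4605
apparent dip = arctan 0.4605 = 24.72°

25°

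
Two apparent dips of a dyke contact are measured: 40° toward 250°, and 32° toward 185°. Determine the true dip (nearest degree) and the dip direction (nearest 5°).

true dip 42°, dip direction 230°

Each apparent-dip line lies in the plane. As unit vectors (x east, y north, z up), v₁ plunges 40°→250° and v₂ plunges 32°→185°.
n = v₁ × v₂ = (-0.404, -0.334, 0.589) (taken with n_z > 0).
tan δ = √(n_x²+n_y²)/n_z = 0.524/0.589, so δ = 41.7°.
Dip direction = azimuth of (n_x, n_y) = atan2(-0.404, -0.334) = 230°.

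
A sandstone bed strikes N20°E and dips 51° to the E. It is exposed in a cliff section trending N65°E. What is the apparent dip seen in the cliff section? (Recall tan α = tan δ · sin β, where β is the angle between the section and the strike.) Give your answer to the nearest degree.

The section lies 45° from the strike.
tan(apparent dip) = tan 51° · sin 45° = 0.8732
apparent dip = arctan 0.8732 = 41.13°

41°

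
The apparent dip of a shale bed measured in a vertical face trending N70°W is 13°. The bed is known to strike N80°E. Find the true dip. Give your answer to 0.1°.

24.8°

β = acute angle between strike N80°E and section N70°W = 30°.
tan δ = tan α / sin β = tan 13° / sin 30° = 0.2309 / 0.5000 = 0.4617
δ = arctan(0.4617) = 24.78°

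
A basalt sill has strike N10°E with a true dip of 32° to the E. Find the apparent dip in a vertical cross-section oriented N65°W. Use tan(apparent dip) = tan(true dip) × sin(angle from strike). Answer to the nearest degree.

31°

Angle between strike (N10°E) and section (N65°W): β = 75°.
tan(apparent dip) = tan 32° · sin 75° = 0.6036
apparent dip = arctan 0.6036 = 31.11°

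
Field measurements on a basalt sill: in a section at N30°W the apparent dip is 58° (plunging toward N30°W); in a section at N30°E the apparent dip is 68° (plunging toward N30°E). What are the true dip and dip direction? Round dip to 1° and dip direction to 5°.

true dip 68°, dip direction 020°

Represent each trace as a vector plunging at its apparent dip toward its trend (east-north-up frame): v₁ = (-0.265, 0.459, -0.848), v₂ = (0.187, 0.324, -0.927).
The plane normal is n = v₁ × v₂ ∝ (0.150, 0.405, 0.172).
True dip = arccos(n_z / |n|) = arccos(0.3701) = 68.3°.
Dip direction = azimuth of (n_x, n_y) = atan2(0.150, 0.405) = 20°.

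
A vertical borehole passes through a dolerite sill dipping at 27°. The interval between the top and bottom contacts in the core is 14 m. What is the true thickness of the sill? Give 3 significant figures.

12.5 m

True thickness t = h · cos(dip) = 14 × cos 27°
t = 14 × 0.8910 = 12.474 m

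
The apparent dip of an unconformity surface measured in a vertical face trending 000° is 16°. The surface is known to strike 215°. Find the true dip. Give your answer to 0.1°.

26.6°

β = acute angle between strike 215° and section 000° = 35°.
tan δ = tan α / sin β = tan 16° / sin 35° = 0.2867 / 0.5736 = 0.4999
δ = arctan(0.4999) = 26.56°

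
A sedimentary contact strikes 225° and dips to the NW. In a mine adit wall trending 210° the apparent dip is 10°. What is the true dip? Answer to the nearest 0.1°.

34.3°

β = acute angle between strike 225° and section 210° = 15°.
tan δ = tan α / sin β = tan 10° / sin 15° = 0.1763 / 0.2588 = 0.6813
δ = arctan(0.6813) = 34.27°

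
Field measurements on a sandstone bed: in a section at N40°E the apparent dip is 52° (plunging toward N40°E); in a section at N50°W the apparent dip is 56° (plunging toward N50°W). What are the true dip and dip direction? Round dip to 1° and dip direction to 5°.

true dip 63°, dip direction 350°

Each apparent-dip line lies in the plane. As unit vectors (x east, y north, z up), v₁ plunges 52°→N40°E and v₂ plunges 56°→N50°W.
Cross product v₁ × v₂ gives the pole to the plane: n ∝ (-0.108, 0.666, 0.344).
tan δ = √(n_x²+n_y²)/n_z = 0.674/0.344, so δ = 63.0°.
The horizontal component of n points toward azimuth atan2(n_x, n_y) = 351°, the dip direction.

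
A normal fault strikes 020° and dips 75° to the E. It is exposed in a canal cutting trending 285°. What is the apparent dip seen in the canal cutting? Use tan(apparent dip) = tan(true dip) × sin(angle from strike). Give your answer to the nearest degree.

75°

The section lies 85° from the strike.
tan α = tan 75° × sin 85° = 3.7321 × 0.9962 = 3.7178
α = arctan(3.7178) = 74.95°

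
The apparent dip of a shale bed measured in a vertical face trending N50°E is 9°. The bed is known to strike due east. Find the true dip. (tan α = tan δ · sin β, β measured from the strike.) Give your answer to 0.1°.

β = acute angle between strike due east and section N50°E = 40°.
tan δ = tan α / sin β = tan 9° / sin 40° = 0.1584 / 0.6428 = 0.2464
true dip = arctan 0.2464 = 13.84°

13.8°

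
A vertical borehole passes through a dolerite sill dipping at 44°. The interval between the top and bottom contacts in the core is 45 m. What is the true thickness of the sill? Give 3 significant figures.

32.4 m

True thickness t = h · cos(dip) = 45 × cos 44°
t = 45 × 0.7193 = 32.370 m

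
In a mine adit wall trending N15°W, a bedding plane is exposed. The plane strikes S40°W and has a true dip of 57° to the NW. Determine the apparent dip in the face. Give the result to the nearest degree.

52°

Angle between strike (S40°W) and section (N15°W): β = 55°.
tan α = tan 57° × sin 55° = 1.5399 × 0.8192 = 1.2614
apparent dip = arctan 1.2614 = 51.59°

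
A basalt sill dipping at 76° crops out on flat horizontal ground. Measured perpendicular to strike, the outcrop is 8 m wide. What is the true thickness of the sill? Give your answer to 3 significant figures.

7.76 m

True thickness t = w · sin(dip) = 8 × sin 76°
t = 8 × 0.9703 = 7.762 m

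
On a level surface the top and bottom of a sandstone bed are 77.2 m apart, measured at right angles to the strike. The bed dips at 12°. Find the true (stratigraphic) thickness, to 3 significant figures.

16.1 m

True thickness t = w · sin(dip) = 77.2 × sin 12°
t = 77.2 × 0.2079 = 16.051 m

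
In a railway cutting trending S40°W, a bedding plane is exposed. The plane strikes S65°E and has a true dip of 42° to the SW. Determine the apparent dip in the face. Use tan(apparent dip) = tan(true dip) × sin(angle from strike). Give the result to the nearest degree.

41°

Angle between strike (S65°E) and section (S40°W): β = 75°.
tan(apparent dip) = tan 42° · sin 75° = 0.8697
apparent dip = arctan 0.8697 = 41.01°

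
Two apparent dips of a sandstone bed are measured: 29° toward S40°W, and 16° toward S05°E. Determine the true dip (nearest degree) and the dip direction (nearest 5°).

true dip 30°, dip direction 235°

Each apparent-dip line lies in the plane. As unit vectors (x east, y north, z up), v₁ plunges 29°→S40°W and v₂ plunges 16°→S05°E.
The plane normal is n = v₁ × v₂ ∝ (-0.280, -0.196, 0.594).
Dip δ = arctan(|n_h|/n_z) = arctan(0.341/0.594) = 29.9°.
The horizontal component of n points toward azimuth atan2(n_x, n_y) = 235°, the dip direction.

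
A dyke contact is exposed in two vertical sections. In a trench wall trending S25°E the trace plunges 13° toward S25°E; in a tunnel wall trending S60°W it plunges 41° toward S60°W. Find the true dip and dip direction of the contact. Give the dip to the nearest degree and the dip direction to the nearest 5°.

true dip 41°, dip direction 230°

The two traces are lines in the plane: v₁ = (sin 155°·cos 13°, cos 155°·cos 13°, −sin 13°), v₂ = (sin 240°·cos 41°, cos 240°·cos 41°, −sin 41°).
Cross product v₁ × v₂ gives the pole to the plane: n ∝ (-0.494, -0.417, 0.733).
Dip δ = arctan(|n_h|/n_z) = arctan(0.647/0.733) = 41.4°.
The horizontal component of n points toward azimuth atan2(n_x, n_y) = 230°, the dip direction.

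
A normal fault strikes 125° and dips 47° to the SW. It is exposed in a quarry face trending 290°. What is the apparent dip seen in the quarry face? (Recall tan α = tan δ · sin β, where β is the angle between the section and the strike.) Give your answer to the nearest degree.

16°

The strike is 125° and the section trends 290°; the acute angle between them is β = 15°.
tan α = tan 47° × sin 15° = 1.0724 × 0.2588 = 0.2775
α = arctan(0.2775) = 15.51°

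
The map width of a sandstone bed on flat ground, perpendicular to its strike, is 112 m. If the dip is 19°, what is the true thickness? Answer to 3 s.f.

36.5 m

True thickness t = w · sin(dip) = 112 × sin 19°
t = 112 × 0.3256 = 36.464 m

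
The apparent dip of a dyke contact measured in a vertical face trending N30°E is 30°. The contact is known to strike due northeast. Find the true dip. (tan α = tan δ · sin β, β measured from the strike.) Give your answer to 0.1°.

The section is 15° from the strike.
tan δ = tan α / sin β = tan 30° / sin 15° = 0.5774 / 0.2588 = 2.2307
δ = arctan(2.2307) = 65.85°

65.9°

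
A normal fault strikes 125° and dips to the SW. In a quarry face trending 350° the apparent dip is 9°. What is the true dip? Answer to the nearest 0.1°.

β = acute angle between strike 125° and section 350° = 45°.
tan(true dip) = tan 9° / sin 45° = 0.2240
true dip = arctan 0.2240 = 12.63°

12.6°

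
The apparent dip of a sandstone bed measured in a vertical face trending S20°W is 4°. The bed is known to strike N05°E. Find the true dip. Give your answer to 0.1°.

β = acute angle between strike N05°E and section S20°W = 15°.
tan δ = tan α / sin β = tan 4° / sin 15° = 0.0699 / 0.2588 = 0.2702
δ = arctan(0.2702) = 15.12°

15.1°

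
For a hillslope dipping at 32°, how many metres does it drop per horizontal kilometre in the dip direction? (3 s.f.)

625 m

drop per km = 1000 × tan 32° = 1000 × 0.6249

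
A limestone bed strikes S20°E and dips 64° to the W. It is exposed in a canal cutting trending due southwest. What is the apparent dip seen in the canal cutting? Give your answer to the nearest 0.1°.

61.7°

The section lies 65° from the strike.
tan α = tan 64° × sin 65° = 2.0503 × 0.9063 = 1.8582
apparent dip = arctan 1.8582 = 61.71°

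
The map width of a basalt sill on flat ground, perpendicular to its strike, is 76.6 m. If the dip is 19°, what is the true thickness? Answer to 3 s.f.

True thickness t = w · sin(dip) = 76.6 × sin 19°
t = 76.6 × 0.3256 = 24.939 m

24.9 m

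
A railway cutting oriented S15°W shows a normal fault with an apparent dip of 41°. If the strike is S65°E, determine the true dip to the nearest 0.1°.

β = acute angle between strike S65°E and section S15°W = 80°.
tan δ = tan α / sin β = tan 41° / sin 80° = 0.8693 / 0.9848 = 0.8827
true dip = arctan 0.8827 = 41.43°

41.4°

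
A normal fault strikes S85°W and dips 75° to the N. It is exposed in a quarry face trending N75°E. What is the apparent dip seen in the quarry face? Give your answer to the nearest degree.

The strike is S85°W and the section trends N75°E; the acute angle between them is β = 10°.
tan(apparent dip) = tan 75° · sin 10° = 0.6481
α = arctan(0.6481) = 32.95°

33°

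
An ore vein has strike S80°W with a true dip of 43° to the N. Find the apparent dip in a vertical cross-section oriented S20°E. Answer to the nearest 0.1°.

42.6°

The strike is S80°W and the section trends S20°E; the acute angle between them is β = 80°.
tan α = tan 43° × sin 80° = 0.9325 × 0.9848 = 0.9183
apparent dip = arctan 0.9183 = 42.56°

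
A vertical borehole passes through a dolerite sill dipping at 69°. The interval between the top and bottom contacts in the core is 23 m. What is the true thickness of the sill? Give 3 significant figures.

8.24 m

True thickness t = h · cos(dip) = 23 × cos 69°
t = 23 × 0.3584 = 8.242 m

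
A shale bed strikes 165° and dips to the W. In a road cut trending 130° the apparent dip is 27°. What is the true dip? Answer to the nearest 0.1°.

41.6°

β = acute angle between strike 165° and section 130° = 35°.
tan(true dip) = tan 27° / sin 35° = 0.8883
true dip = arctan 0.8883 = 41.62°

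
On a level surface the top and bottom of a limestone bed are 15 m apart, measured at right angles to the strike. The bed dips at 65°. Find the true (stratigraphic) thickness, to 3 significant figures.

13.6 m

True thickness t = w · sin(dip) = 15 × sin 65°
t = 15 × 0.9063 = 13.595 m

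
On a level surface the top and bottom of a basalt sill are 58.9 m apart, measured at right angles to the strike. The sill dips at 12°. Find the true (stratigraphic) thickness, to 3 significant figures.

12.2 m

True thickness t = w · sin(dip) = 58.9 × sin 12°
t = 58.9 × 0.2079 = 12.246 m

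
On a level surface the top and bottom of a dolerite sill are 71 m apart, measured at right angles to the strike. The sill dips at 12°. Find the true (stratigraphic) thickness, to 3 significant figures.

14.8 m

True thickness t = w · sin(dip) = 71 × sin 12°
t = 71 × 0.2079 = 14.762 m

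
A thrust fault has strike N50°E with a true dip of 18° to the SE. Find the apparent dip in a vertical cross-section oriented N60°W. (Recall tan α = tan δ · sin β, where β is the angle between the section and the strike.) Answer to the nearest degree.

The section lies 70° from the strike.
tan(apparent dip) = tan 18° · sin 70° = 0.3053
apparent dip = arctan 0.3053 = 16.98°

17°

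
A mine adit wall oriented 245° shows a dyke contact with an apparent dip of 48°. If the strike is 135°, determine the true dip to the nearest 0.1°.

β = acute angle between strike 135° and section 245° = 70°.
tan(true dip) = tan 48° / sin 70° = 1.1819
δ = arctan(1.1819) = 49.77°

49.8°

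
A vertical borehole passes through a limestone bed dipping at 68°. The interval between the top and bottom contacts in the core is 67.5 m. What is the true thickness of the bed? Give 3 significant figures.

True thickness t = h · cos(dip) = 67.5 × cos 68°
t = 67.5 × 0.3746 = 25.286 m

25.3 m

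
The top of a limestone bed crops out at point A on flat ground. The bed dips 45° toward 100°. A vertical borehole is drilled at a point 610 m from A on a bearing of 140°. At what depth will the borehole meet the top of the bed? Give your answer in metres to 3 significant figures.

467 m

The hole lies 40° from the dip direction, so the down-dip offset is 610 × cos 40° = 467.29 m.
Depth = down-dip offset × tan(dip) = 467.29 × tan 45° = 467.29 × 1.0000
Depth = 467.29 m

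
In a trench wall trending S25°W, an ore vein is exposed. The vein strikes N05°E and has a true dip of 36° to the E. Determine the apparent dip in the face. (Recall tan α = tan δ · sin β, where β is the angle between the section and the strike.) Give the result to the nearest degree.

14°

The section lies 20° from the strike.
tan α = tan 36° × sin 20° = 0.7265 × 0.3420 = 0.2485
apparent dip = arctan 0.2485 = 13.95°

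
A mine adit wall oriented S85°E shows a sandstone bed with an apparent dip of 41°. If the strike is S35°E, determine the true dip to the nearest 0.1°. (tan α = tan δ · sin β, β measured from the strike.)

β = acute angle between strike S35°E and section S85°E = 50°.
tan(true dip) = tan 41° / sin 50° = 1.1348
δ = arctan(1.1348) = 48.61°

48.6°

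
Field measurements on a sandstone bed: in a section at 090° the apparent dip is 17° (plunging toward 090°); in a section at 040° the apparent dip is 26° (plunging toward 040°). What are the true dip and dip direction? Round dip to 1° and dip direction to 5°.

Each apparent-dip line lies in the plane. As unit vectors (x east, y north, z up), v₁ plunges 17°→090° and v₂ plunges 26°→040°.
Cross product v₁ × v₂ gives the pole to the plane: n ∝ (0.201, 0.250, 0.658).
Dip δ = arctan(|n_h|/n_z) = arctan(0.321/0.658) = 26.0°.
Dip direction = azimuth of (n_x, n_y) = atan2(0.201, 0.250) = 39°.

true dip 26°, dip direction 040°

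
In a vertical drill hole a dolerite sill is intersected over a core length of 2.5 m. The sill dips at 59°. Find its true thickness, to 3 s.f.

True thickness t = h · cos(dip) = 2.5 × cos 59°
t = 2.5 × 0.5150 = 1.288 m

1.29 m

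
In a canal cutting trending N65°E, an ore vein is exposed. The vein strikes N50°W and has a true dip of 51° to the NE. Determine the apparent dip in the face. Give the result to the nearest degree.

Angle between strike (N50°W) and section (N65°E): β = 65°.
tan(apparent dip) = tan 51° · sin 65° = 1.1192
apparent dip = arctan 1.1192 = 48.22°

48°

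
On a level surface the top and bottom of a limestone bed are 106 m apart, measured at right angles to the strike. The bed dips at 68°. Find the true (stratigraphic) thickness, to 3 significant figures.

True thickness t = w · sin(dip) = 106 × sin 68°
t = 106 × 0.9272 = 98.281 m

98.3 m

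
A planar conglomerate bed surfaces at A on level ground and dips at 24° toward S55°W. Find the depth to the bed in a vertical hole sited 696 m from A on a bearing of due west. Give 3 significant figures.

The hole lies 35° from the dip direction, so the down-dip offset is 696 × cos 35° = 570.13 m.
Depth = down-dip offset × tan(dip) = 570.13 × tan 24° = 570.13 × 0.4452
Depth = 253.84 m

254 m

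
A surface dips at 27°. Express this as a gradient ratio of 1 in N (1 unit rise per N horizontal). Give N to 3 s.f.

1 in 1.96

1 : N means tan θ = 1/N, so N = 1/tan 27° = 1/0.5095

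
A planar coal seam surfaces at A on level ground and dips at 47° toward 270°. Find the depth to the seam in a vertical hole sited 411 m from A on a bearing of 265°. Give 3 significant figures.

439 m

The hole lies 5° from the dip direction, so the down-dip offset is 411 × cos 5° = 409.44 m.
Depth = down-dip offset × tan(dip) = 409.44 × tan 47° = 409.44 × 1.0724
Depth = 439.07 m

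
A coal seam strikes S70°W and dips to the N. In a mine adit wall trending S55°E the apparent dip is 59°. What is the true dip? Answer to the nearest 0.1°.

The section is 55° from the strike.
tan δ = tan α / sin β = tan 59° / sin 55° = 1.6643 / 0.8192 = 2.0317
δ = arctan(2.0317) = 63.79°

63.8°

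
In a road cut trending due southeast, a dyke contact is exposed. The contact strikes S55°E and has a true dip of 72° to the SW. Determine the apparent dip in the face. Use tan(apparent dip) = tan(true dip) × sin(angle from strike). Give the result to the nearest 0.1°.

The strike is S55°E and the section trends due southeast; the acute angle between them is β = 10°.
tan α = tan 72° × sin 10° = 3.0777 × 0.1736 = 0.5344
α = arctan(0.5344) = 28.12°

28.1°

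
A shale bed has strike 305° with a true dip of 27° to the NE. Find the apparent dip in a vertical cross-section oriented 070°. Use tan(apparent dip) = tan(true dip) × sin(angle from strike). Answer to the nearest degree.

The section lies 55° from the strike.
tan α = tan 27° × sin 55° = 0.5095 × 0.8192 = 0.4174
apparent dip = arctan 0.4174 = 22.65°

23°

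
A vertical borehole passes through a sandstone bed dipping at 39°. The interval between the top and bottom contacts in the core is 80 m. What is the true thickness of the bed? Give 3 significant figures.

True thickness t = h · cos(dip) = 80 × cos 39°
t = 80 × 0.7771 = 62.172 m

62.2 m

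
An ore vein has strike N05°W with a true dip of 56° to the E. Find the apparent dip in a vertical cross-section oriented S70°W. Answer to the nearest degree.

The strike is N05°W and the section trends S70°W; the acute angle between them is β = 75°.
tan α = tan 56° × sin 75° = 1.4826 × 0.9659 = 1.4320
apparent dip = arctan 1.4320 = 55.07°

55°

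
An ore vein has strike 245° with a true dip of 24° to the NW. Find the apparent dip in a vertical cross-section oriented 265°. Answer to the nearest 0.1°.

8.7°

Angle between strike (245°) and section (265°): β = 20°.
tan α = tan 24° × sin 20° = 0.4452 × 0.3420 = 0.1523
apparent dip = arctan 0.1523 = 8.66°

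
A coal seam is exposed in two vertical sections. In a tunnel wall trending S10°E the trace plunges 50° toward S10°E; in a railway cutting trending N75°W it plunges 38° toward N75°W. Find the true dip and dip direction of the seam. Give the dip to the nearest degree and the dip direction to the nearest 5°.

Represent each trace as a vector plunging at its apparent dip toward its trend (east-north-up frame): v₁ = (0.112, -0.633, -0.766), v₂ = (-0.761, 0.204, -0.616).
Cross product v₁ × v₂ gives the pole to the plane: n ∝ (-0.546, -0.652, 0.459).
True dip = arccos(n_z / |n|) = arccos(0.4751) = 61.6°.
The horizontal component of n points toward azimuth atan2(n_x, n_y) = 220°, the dip direction.

true dip 62°, dip direction 220°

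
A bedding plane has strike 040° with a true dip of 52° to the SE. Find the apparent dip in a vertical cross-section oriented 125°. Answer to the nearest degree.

52°

Angle between strike (040°) and section (125°): β = 85°.
tan α = tan 52° × sin 85° = 1.2799 × 0.9962 = 1.2751
α = arctan(1.2751) = 51.89°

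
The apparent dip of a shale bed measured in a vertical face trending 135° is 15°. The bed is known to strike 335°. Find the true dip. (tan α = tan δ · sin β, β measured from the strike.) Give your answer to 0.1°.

38.1°

The section is 20° from the strike.
tan δ = tan α / sin β = tan 15° / sin 20° = 0.2679 / 0.3420 = 0.7834
δ = arctan(0.7834) = 38.08°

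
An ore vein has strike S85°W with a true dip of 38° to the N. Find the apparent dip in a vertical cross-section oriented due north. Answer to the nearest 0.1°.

The section lies 85° from the strike.
tan α = tan 38° × sin 85° = 0.7813 × 0.9962 = 0.7783
apparent dip = arctan 0.7783 = 37.89°

37.9°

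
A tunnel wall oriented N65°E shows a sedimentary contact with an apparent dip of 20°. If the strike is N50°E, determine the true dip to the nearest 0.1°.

β = acute angle between strike N50°E and section N65°E = 15°.
tan δ = tan α / sin β = tan 20° / sin 15° = 0.3640 / 0.2588 = 1.4063
δ = arctan(1.4063) = 54.58°

54.6°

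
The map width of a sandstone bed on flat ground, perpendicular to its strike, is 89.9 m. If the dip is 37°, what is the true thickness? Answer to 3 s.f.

54.1 m

True thickness t = w · sin(dip) = 89.9 × sin 37°
t = 89.9 × 0.6018 = 54.103 m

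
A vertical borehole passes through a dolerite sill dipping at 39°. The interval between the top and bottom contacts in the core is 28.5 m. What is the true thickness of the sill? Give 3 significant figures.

22.1 m

True thickness t = h · cos(dip) = 28.5 × cos 39°
t = 28.5 × 0.7771 = 22.149 m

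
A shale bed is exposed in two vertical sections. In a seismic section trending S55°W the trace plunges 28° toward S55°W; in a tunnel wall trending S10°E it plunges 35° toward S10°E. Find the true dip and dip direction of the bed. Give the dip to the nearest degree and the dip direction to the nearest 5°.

Represent each trace as a vector plunging at its apparent dip toward its trend (east-north-up frame): v₁ = (-0.723, -0.506, -0.469), v₂ = (0.142, -0.807, -0.574).
Cross product v₁ × v₂ gives the pole to the plane: n ∝ (-0.088, -0.482, 0.656).
Dip δ = arctan(|n_h|/n_z) = arctan(0.490/0.656) = 36.8°.
Dip direction = azimuth of (n_x, n_y) = atan2(-0.088, -0.482) = 190°.

true dip 37°, dip direction 190°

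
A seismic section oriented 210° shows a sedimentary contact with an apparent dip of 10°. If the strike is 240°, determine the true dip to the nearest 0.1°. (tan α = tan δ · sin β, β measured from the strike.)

19.4°

β = acute angle between strike 240° and section 210° = 30°.
tan(true dip) = tan 10° / sin 30° = 0.3527
true dip = arctan 0.3527 = 19.43°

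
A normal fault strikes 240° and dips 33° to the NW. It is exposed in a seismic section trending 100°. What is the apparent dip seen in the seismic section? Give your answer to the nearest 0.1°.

22.7°

Angle between strike (240°) and section (100°): β = 40°.
tan α = tan 33° × sin 40° = 0.6494 × 0.6428 = 0.4174
α = arctan(0.4174) = 22.66°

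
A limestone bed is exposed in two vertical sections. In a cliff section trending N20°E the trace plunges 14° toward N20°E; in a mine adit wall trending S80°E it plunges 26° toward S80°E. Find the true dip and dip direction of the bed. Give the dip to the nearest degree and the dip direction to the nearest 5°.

Each apparent-dip line lies in the plane. As unit vectors (x east, y north, z up), v₁ plunges 14°→N20°E and v₂ plunges 26°→S80°E.
The plane normal is n = v₁ × v₂ ∝ (0.437, 0.069, 0.859).
True dip = arccos(n_z / |n|) = arccos(0.8888) = 27.3°.
The horizontal component of n points toward azimuth atan2(n_x, n_y) = 81°, the dip direction.

true dip 27°, dip direction 080°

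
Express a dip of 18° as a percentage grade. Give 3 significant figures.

grade % = 100 × tan 18° = 100 × 0.3249

32.5%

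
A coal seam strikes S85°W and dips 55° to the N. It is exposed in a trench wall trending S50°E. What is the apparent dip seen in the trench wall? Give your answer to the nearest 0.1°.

Angle between strike (S85°W) and section (S50°E): β = 45°.
tan α = tan 55° × sin 45° = 1.4281 × 0.7071 = 1.0099
apparent dip = arctan 1.0099 = 45.28°

45.3°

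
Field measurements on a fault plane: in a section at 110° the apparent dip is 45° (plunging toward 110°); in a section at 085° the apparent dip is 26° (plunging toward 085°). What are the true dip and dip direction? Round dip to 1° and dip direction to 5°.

Represent each trace as a vector plunging at its apparent dip toward its trend (east-north-up frame): v₁ = (0.664, -0.242, -0.707), v₂ = (0.895, 0.078, -0.438).
The plane normal is n = v₁ × v₂ ∝ (0.161, -0.342, 0.269).
tan δ = √(n_x²+n_y²)/n_z = 0.378/0.269, so δ = 54.6°.
Dip direction = atan2(0.161, -0.342) = 155° (azimuth of n's horizontal projection).

true dip 55°, dip direction 155°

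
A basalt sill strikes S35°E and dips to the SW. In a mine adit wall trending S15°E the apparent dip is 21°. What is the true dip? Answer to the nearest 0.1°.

β = acute angle between strike S35°E and section S15°E = 20°.
tan(true dip) = tan 21° / sin 20° = 1.1223
true dip = arctan 1.1223 = 48.30°

48.3°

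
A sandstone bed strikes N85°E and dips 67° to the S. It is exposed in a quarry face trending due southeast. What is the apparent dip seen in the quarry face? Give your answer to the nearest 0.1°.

61.0°

The section lies 50° from the strike.
tan(apparent dip) = tan 67° · sin 50° = 1.8047
apparent dip = arctan 1.8047 = 61.01°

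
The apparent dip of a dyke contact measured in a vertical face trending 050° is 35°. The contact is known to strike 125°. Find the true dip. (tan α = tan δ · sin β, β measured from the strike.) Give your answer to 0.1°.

35.9°

The section is 75° from the strike.
tan δ = tan α / sin β = tan 35° / sin 75° = 0.7002 / 0.9659 = 0.7249
true dip = arctan 0.7249 = 35.94°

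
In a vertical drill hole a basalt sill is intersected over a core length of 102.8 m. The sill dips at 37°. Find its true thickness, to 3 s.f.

True thickness t = h · cos(dip) = 102.8 × cos 37°
t = 102.8 × 0.7986 = 82.100 m

82.1 m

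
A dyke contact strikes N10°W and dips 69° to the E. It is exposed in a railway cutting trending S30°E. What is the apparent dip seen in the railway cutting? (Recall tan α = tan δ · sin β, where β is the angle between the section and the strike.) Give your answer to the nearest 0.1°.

The strike is N10°W and the section trends S30°E; the acute angle between them is β = 20°.
tan(apparent dip) = tan 69° · sin 20° = 0.8910
α = arctan(0.8910) = 41.70°

41.7°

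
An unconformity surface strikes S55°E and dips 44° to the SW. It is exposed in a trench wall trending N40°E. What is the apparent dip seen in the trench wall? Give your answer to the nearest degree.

44°

Angle between strike (S55°E) and section (N40°E): β = 85°.
tan α = tan 44° × sin 85° = 0.9657 × 0.9962 = 0.9620
α = arctan(0.9620) = 43.89°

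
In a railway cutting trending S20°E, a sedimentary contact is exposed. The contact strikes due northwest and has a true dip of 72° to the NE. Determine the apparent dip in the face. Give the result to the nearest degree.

The section lies 25° from the strike.
tan(apparent dip) = tan 72° · sin 25° = 1.3007
apparent dip = arctan 1.3007 = 52.45°

52°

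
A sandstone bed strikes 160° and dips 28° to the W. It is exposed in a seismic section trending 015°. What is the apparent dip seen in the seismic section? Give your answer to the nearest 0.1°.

17.0°

The section lies 35° from the strike.
tan α = tan 28° × sin 35° = 0.5317 × 0.5736 = 0.3050
α = arctan(0.3050) = 16.96°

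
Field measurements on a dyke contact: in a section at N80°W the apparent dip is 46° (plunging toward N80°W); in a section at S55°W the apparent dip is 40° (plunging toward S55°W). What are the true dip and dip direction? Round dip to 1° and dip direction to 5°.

Each apparent-dip line lies in the plane. As unit vectors (x east, y north, z up), v₁ plunges 46°→N80°W and v₂ plunges 40°→S55°W.
Cross product v₁ × v₂ gives the pole to the plane: n ∝ (-0.394, 0.012, 0.376).
Dip δ = arctan(|n_h|/n_z) = arctan(0.394/0.376) = 46.3°.
The horizontal component of n points toward azimuth atan2(n_x, n_y) = 272°, the dip direction.

true dip 46°, dip direction 270°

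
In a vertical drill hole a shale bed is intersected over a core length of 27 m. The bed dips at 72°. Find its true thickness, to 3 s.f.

8.34 m

True thickness t = h · cos(dip) = 27 × cos 72°
t = 27 × 0.3090 = 8.343 m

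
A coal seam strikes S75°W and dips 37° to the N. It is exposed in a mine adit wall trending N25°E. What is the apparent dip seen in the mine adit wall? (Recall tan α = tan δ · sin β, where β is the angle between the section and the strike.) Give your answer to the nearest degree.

30°

Angle between strike (S75°W) and section (N25°E): β = 50°.
tan(apparent dip) = tan 37° · sin 50° = 0.5773
apparent dip = arctan 0.5773 = 30.00°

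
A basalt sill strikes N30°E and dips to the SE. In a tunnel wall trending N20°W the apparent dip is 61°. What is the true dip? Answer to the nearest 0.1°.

The section is 50° from the strike.
tan(true dip) = tan 61° / sin 50° = 2.3550
true dip = arctan 2.3550 = 66.99°

67.0°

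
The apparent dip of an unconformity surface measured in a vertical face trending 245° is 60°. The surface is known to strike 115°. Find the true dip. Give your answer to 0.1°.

66.1°

β = acute angle between strike 115° and section 245° = 50°.
tan δ = tan α / sin β = tan 60° / sin 50° = 1.7321 / 0.7660 = 2.2610
δ = arctan(2.2610) = 66.14°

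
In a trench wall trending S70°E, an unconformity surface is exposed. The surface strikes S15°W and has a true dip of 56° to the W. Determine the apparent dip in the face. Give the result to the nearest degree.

56°

The section lies 85° from the strike.
tan α = tan 56° × sin 85° = 1.4826 × 0.9962 = 1.4769
α = arctan(1.4769) = 55.90°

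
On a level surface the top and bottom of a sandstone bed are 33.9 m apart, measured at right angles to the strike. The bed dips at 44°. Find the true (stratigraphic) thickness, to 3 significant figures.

True thickness t = w · sin(dip) = 33.9 × sin 44°
t = 33.9 × 0.6947 = 23.549 m

23.5 m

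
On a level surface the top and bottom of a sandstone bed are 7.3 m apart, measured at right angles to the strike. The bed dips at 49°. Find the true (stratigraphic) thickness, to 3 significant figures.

5.51 m

True thickness t = w · sin(dip) = 7.3 × sin 49°
t = 7.3 × 0.7547 = 5.509 m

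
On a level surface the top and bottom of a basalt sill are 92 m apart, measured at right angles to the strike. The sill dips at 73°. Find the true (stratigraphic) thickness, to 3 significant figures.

88.0 m

True thickness t = w · sin(dip) = 92 × sin 73°
t = 92 × 0.9563 = 87.980 m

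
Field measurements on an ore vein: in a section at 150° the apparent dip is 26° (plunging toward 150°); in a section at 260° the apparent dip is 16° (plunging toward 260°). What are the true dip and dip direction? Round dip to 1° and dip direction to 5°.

true dip 34°, dip direction 195°

Each apparent-dip line lies in the plane. As unit vectors (x east, y north, z up), v₁ plunges 26°→150° and v₂ plunges 16°→260°.
Cross product v₁ × v₂ gives the pole to the plane: n ∝ (-0.141, -0.539, 0.812).
tan δ = √(n_x²+n_y²)/n_z = 0.557/0.812, so δ = 34.5°.
Dip direction = azimuth of (n_x, n_y) = atan2(-0.141, -0.539) = 195°.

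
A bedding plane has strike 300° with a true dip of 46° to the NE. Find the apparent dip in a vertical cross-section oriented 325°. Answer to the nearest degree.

The strike is 300° and the section trends 325°; the acute angle between them is β = 25°.
tan α = tan 46° × sin 25° = 1.0355 × 0.4226 = 0.4376
α = arctan(0.4376) = 23.64°

24°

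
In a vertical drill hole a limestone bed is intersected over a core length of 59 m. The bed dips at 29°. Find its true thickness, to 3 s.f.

51.6 m

True thickness t = h · cos(dip) = 59 × cos 29°
t = 59 × 0.8746 = 51.603 m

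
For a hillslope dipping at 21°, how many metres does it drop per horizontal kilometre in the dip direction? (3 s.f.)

384 m

drop per km = 1000 × tan 21° = 1000 × 0.3839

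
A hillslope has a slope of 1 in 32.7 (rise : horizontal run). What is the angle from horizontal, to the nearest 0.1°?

1.8°

tan θ = 1/32.7 = 0.0306
θ = arctan(0.0306) = 1.75°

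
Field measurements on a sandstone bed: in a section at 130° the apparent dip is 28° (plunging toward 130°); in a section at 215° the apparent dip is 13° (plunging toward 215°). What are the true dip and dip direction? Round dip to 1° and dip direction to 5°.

The two traces are lines in the plane: v₁ = (sin 130°·cos 28°, cos 130°·cos 28°, −sin 28°), v₂ = (sin 215°·cos 13°, cos 215°·cos 13°, −sin 13°).
n = v₁ × v₂ = (0.247, -0.415, 0.857) (taken with n_z > 0).
tan δ = √(n_x²+n_y²)/n_z = 0.483/0.857, so δ = 29.4°.
Dip direction = azimuth of (n_x, n_y) = atan2(0.247, -0.415) = 149°.

true dip 29°, dip direction 150°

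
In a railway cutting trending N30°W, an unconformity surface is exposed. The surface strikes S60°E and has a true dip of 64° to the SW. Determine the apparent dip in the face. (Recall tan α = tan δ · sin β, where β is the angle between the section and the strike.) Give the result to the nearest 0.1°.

45.7°

The section lies 30° from the strike.
tan(apparent dip) = tan 64° · sin 30° = 1.0252
α = arctan(1.0252) = 45.71°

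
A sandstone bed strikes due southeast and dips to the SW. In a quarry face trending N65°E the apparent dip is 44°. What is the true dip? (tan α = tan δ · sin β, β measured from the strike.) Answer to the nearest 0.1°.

45.8°

The section is 70° from the strike.
tan δ = tan α / sin β = tan 44° / sin 70° = 0.9657 / 0.9397 = 1.0277
δ = arctan(1.0277) = 45.78°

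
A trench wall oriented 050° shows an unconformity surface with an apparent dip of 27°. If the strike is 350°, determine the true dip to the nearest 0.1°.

30.5°

The section is 60° from the strike.
tan δ = tan α / sin β = tan 27° / sin 60° = 0.5095 / 0.8660 = 0.5883
δ = arctan(0.5883) = 30.47°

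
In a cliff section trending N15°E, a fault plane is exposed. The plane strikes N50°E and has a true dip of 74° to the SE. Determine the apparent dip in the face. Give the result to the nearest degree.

63°

Angle between strike (N50°E) and section (N15°E): β = 35°.
tan(apparent dip) = tan 74° · sin 35° = 2.0003
α = arctan(2.0003) = 63.44°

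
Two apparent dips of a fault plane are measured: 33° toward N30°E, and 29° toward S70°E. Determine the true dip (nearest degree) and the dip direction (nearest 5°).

true dip 38°, dip direction 065°

Represent each trace as a vector plunging at its apparent dip toward its trend (east-north-up frame): v₁ = (0.419, 0.726, -0.545), v₂ = (0.822, -0.299, -0.485).
n = v₁ × v₂ = (0.515, 0.244, 0.722) (taken with n_z > 0).
tan δ = √(n_x²+n_y²)/n_z = 0.570/0.722, so δ = 38.3°.
The horizontal component of n points toward azimuth atan2(n_x, n_y) = 65°, the dip direction.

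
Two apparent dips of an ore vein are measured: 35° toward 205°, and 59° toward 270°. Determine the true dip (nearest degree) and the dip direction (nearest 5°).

true dip 59°, dip direction 270°

The two traces are lines in the plane: v₁ = (sin 205°·cos 35°, cos 205°·cos 35°, −sin 35°), v₂ = (sin 270°·cos 59°, cos 270°·cos 59°, −sin 59°).
The plane normal is n = v₁ × v₂ ∝ (-0.636, 0.001, 0.382).
True dip = arccos(n_z / |n|) = arccos(0.5150) = 59.0°.
The horizontal component of n points toward azimuth atan2(n_x, n_y) = 270°, the dip direction.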